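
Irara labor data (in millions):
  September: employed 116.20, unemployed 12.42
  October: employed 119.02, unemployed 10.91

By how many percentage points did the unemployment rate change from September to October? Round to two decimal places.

The unemployment rate changed by −1.26 percentage points.

September: labor force = 116.20 + 12.42 = 128.62; u = 12.42/128.62 = 9.66%.
October: labor force = 119.02 + 10.91 = 129.93; u = 10.91/129.93 = 8.40%.
Change = 8.40% − 9.66% = −1.26 pp.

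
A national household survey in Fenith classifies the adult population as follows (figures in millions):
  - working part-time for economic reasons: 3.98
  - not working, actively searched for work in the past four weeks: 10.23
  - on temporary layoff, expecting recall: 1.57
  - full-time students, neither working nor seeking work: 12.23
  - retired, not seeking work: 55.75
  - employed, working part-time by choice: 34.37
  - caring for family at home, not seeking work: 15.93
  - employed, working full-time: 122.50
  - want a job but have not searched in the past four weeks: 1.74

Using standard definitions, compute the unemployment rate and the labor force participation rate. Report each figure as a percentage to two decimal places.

Unemployment rate ≈ 6.83%; labor force participation rate ≈ 66.84%.

Employed = 3.98 + 34.37 + 122.50 = 160.85 million (anyone who worked, including part-time for economic reasons, counts as employed).
Unemployed = 10.23 + 1.57 = 11.80 million (jobless and actively searching, or on temporary layoff).
Labor force = 160.85 + 11.80 = 172.65 million.
Not in labor force = 12.23 + 55.75 + 15.93 + 1.74 = 85.65 million (those not working and not actively searching are outside the labor force — including those who want a job but have given up searching).
Civilian working-age population = 172.65 + 85.65 = 258.30 million.
Unemployment rate = 11.80 / 172.65 = 6.83%.
Labor force participation rate = 172.65 / 258.30 = 66.84%.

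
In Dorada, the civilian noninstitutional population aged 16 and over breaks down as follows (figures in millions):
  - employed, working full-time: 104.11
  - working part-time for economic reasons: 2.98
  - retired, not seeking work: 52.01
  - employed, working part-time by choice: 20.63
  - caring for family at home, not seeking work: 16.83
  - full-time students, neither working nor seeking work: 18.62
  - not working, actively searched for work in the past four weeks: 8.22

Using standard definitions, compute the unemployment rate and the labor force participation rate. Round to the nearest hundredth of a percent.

Employed = 104.11 + 2.98 + 20.63 = 127.72 million (anyone who worked, including part-time for economic reasons, counts as employed).
Unemployed = 8.22 million.
Labor force = 127.72 + 8.22 = 135.94 million.
Not in labor force = 52.01 + 16.83 + 18.62 = 87.46 million (those not working and not actively searching are outside the labor force).
Civilian working-age population = 135.94 + 87.46 = 223.40 million.
Unemployment rate = 8.22 / 135.94 = 6.05%.
Labor force participation rate = 135.94 / 223.40 = 60.85%.

Unemployment rate ≈ 6.05%; labor force participation rate ≈ 60.85%.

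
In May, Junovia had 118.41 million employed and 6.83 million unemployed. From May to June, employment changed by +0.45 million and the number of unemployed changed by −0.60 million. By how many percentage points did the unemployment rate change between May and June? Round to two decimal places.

The unemployment rate changed by −0.47 percentage points.

May: labor force = 118.41 + 6.83 = 125.24; u = 6.83/125.24 = 5.45%.
June: labor force = 118.86 + 6.23 = 125.09; u = 6.23/125.09 = 4.98%.
Change = 4.98% − 5.45% = −0.47 pp.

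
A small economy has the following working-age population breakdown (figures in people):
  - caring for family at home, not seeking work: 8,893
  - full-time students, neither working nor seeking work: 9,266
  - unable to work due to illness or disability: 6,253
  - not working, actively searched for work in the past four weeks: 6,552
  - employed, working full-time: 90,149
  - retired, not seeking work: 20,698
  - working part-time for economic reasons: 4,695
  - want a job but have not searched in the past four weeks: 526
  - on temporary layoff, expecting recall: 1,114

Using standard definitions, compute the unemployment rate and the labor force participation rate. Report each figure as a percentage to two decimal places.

Unemployment rate ≈ 7.48%; labor force participation rate ≈ 69.20%.

Employed = 90,149 + 4,695 = 94,844 (anyone who worked, including part-time for economic reasons, counts as employed).
Unemployed = 6,552 + 1,114 = 7,666 (jobless and actively searching, or on temporary layoff).
Labor force = 94,844 + 7,666 = 102,510.
Not in labor force = 8,893 + 9,266 + 6,253 + 20,698 + 526 = 45,636 (those not working and not actively searching are outside the labor force — including those who want a job but have given up searching).
Civilian working-age population = 102,510 + 45,636 = 148,146.
Unemployment rate = 7,666 / 102,510 = 7.48%.
Labor force participation rate = 102,510 / 148,146 = 69.20%.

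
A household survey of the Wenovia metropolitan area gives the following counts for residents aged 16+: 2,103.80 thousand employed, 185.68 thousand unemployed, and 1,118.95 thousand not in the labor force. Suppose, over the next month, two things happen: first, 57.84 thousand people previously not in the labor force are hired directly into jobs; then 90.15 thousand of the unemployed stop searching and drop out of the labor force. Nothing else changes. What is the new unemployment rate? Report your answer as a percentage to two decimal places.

New unemployment rate ≈ 4.23%.

Initially, labor force = 2,103.80 + 185.68 = 2,289.48 thousand, so u = 185.68/2,289.48 = 8.11%.
After the first change, employed and labor force both rise by 57.84; unemployed unchanged → E = 2,161.64, U = 185.68, labor force = 2,347.32 thousand.
After the second change, unemployed and labor force both fall by 90.15 → E = 2,161.64, U = 95.53, labor force = 2,257.17 thousand.
New unemployment rate = 95.53 / 2,257.17 = 4.23%.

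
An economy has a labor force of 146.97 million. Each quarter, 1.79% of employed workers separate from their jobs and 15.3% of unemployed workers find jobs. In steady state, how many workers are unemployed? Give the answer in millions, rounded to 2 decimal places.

About 15.39 million are unemployed in steady state.

Steady-state unemployment rate u* = s/(s+f) = 1.79/(1.79+15.3) = 0.104740.
Unemployed = u* × labor force = 0.104740 × 146.97 ≈ 15.39 million.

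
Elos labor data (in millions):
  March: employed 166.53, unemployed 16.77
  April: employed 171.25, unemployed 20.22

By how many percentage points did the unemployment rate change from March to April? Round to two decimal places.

The unemployment rate changed by +1.41 percentage points.

March: labor force = 166.53 + 16.77 = 183.30; u = 16.77/183.30 = 9.15%.
April: labor force = 171.25 + 20.22 = 191.47; u = 20.22/191.47 = 10.56%.
Change = 10.56% − 9.15% = +1.41 pp.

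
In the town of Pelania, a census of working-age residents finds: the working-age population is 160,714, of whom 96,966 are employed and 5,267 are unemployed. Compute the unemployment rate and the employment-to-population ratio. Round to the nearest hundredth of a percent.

Unemployment rate ≈ 5.15%; employment-population ratio ≈ 60.33%.

Labor force = employed + unemployed = 96,966 + 5,267 = 102,233.
Unemployment rate = 5,267 / 102,233 = 5.15%.
Employment-population ratio = 96,966 / 160,714 = 60.33%.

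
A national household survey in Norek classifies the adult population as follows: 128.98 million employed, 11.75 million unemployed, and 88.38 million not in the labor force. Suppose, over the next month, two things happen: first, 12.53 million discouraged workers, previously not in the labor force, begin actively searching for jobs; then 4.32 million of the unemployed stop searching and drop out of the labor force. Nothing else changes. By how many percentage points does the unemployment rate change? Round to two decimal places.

The unemployment rate changes by +5.05 percentage points.

Initially, labor force = 128.98 + 11.75 = 140.73 million, so u = 11.75/140.73 = 8.35%.
After the first change, unemployed and labor force both rise by 12.53 → E = 128.98, U = 24.28, labor force = 153.26 million.
After the second change, unemployed and labor force both fall by 4.32 → E = 128.98, U = 19.96, labor force = 148.94 million.
New unemployment rate = 19.96 / 148.94 = 13.40%.
Change = 13.40% − 8.35% = +5.05 percentage points.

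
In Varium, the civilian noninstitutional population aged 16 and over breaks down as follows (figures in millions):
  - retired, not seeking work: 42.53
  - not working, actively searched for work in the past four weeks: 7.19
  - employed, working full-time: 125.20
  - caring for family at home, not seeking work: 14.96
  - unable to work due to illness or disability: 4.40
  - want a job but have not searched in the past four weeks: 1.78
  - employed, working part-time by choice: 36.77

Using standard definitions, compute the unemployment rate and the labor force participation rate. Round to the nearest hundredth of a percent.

Employed = 125.20 + 36.77 = 161.97 million.
Unemployed = 7.19 million.
Labor force = 161.97 + 7.19 = 169.16 million.
Not in labor force = 42.53 + 14.96 + 4.40 + 1.78 = 63.67 million (those not working and not actively searching are outside the labor force — including those who want a job but have given up searching).
Civilian working-age population = 169.16 + 63.67 = 232.83 million.
Unemployment rate = 7.19 / 169.16 = 4.25%.
Labor force participation rate = 169.16 / 232.83 = 72.65%.

Unemployment rate ≈ 4.25%; labor force participation rate ≈ 72.65%.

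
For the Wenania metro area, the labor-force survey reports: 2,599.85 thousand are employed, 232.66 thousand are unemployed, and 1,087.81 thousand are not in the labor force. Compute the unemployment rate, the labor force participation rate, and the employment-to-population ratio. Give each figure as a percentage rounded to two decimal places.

Unemployment rate ≈ 8.21%; labor force participation rate ≈ 72.25%; employment-population ratio ≈ 66.32%.

Labor force = employed + unemployed = 2,599.85 + 232.66 = 2,832.51 thousand.
Working-age population = 2,832.51 + 1,087.81 = 3,920.32 thousand.
Unemployment rate = 232.66 / 2,832.51 = 8.21%.
Labor force participation rate = 2,832.51 / 3,920.32 = 72.25%.
Employment-population ratio = 2,599.85 / 3,920.32 = 66.32%.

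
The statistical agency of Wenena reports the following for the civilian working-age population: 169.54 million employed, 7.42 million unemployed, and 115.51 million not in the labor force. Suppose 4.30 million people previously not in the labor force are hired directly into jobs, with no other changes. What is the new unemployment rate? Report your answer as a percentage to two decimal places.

New unemployment rate ≈ 4.09%.

Initially, labor force = 169.54 + 7.42 = 176.96 million, so u = 7.42/176.96 = 4.19%.
After the change, employed and labor force both rise by 4.30; unemployed unchanged → E = 173.84, U = 7.42, labor force = 181.26 million.
New unemployment rate = 7.42 / 181.26 = 4.09%.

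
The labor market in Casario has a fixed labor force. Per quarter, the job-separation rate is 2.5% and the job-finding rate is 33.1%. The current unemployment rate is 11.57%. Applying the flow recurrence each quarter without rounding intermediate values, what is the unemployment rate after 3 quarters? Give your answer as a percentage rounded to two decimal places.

Unemployment rate after three quarters ≈ 8.24%.

With a fixed labor force, u_{t+1} = u_t + s·(1−u_t) − f·u_t = u_t·(1−s−f) + s.
Here 1−s−f = 0.644 and s = 0.025.
u_1 = 0.115700 × 0.644 + 0.025 = 0.099511.
u_2 = 0.099511 × 0.644 + 0.025 = 0.089085.
u_3 = 0.089085 × 0.644 + 0.025 = 0.082371.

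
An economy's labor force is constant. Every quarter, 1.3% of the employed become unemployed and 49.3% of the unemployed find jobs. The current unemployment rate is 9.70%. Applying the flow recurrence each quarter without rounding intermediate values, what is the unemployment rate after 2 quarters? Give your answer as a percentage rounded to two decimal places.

Unemployment rate after two quarters ≈ 4.31%.

With a fixed labor force, u_{t+1} = u_t + s·(1−u_t) − f·u_t = u_t·(1−s−f) + s.
Here 1−s−f = 0.494 and s = 0.013.
u_1 = 0.097000 × 0.494 + 0.013 = 0.060918.
u_2 = 0.060918 × 0.494 + 0.013 = 0.043093.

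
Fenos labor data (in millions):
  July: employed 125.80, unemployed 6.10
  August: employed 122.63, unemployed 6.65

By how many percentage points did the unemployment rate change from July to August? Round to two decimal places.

The unemployment rate changed by +0.52 percentage points.

July: labor force = 125.80 + 6.10 = 131.90; u = 6.10/131.90 = 4.62%.
August: labor force = 122.63 + 6.65 = 129.28; u = 6.65/129.28 = 5.14%.
Change = 5.14% − 4.62% = +0.52 pp.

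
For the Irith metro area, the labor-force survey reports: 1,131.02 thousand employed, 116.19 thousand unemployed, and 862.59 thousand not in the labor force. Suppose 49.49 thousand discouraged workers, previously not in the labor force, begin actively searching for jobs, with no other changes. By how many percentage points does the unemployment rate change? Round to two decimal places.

Initially, labor force = 1,131.02 + 116.19 = 1,247.21 thousand, so u = 116.19/1,247.21 = 9.32%.
After the change, unemployed and labor force both rise by 49.49 → E = 1,131.02, U = 165.68, labor force = 1,296.70 thousand.
New unemployment rate = 165.68 / 1,296.70 = 12.78%.
Change = 12.78% − 9.32% = +3.46 percentage points.

The unemployment rate changes by +3.46 percentage points.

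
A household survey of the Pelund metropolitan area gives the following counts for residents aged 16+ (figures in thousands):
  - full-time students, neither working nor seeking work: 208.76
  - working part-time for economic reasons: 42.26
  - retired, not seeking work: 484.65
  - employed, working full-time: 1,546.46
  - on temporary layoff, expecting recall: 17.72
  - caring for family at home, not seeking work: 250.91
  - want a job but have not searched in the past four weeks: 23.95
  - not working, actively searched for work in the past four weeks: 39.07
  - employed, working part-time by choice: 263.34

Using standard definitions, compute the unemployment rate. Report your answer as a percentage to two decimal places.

Unemployment rate ≈ 2.98%.

Employed = 42.26 + 1,546.46 + 263.34 = 1,852.06 thousand (anyone who worked, including part-time for economic reasons, counts as employed).
Unemployed = 17.72 + 39.07 = 56.79 thousand (jobless and actively searching, or on temporary layoff).
Labor force = 1,852.06 + 56.79 = 1,908.85 thousand.
Unemployment rate = 56.79 / 1,908.85 = 2.98%.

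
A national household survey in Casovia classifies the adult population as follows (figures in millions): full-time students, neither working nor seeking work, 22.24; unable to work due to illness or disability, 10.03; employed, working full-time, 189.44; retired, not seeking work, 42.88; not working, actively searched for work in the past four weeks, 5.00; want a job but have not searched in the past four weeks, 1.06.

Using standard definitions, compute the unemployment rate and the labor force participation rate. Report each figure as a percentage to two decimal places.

Unemployment rate ≈ 2.57%; labor force participation rate ≈ 71.84%.

Employed = 189.44 million.
Unemployed = 5.00 million.
Labor force = 189.44 + 5.00 = 194.44 million.
Not in labor force = 22.24 + 10.03 + 42.88 + 1.06 = 76.21 million (those not working and not actively searching are outside the labor force — including those who want a job but have given up searching).
Civilian working-age population = 194.44 + 76.21 = 270.65 million.
Unemployment rate = 5.00 / 194.44 = 2.57%.
Labor force participation rate = 194.44 / 270.65 = 71.84%.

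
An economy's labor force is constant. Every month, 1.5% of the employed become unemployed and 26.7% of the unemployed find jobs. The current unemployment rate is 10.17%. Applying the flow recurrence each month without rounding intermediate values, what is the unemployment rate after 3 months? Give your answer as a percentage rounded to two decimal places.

Unemployment rate after three months ≈ 7.11%.

With a fixed labor force, u_{t+1} = u_t + s·(1−u_t) − f·u_t = u_t·(1−s−f) + s.
Here 1−s−f = 0.718 and s = 0.015.
u_1 = 0.101700 × 0.718 + 0.015 = 0.088021.
u_2 = 0.088021 × 0.718 + 0.015 = 0.078199.
u_3 = 0.078199 × 0.718 + 0.015 = 0.071147.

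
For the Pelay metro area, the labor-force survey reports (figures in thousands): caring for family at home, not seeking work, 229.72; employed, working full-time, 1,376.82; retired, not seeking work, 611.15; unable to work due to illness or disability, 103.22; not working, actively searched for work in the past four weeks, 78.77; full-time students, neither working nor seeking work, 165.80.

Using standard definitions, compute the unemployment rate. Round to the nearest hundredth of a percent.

Employed = 1,376.82 thousand.
Unemployed = 78.77 thousand.
Labor force = 1,376.82 + 78.77 = 1,455.59 thousand.
Unemployment rate = 78.77 / 1,455.59 = 5.41%.

Unemployment rate ≈ 5.41%.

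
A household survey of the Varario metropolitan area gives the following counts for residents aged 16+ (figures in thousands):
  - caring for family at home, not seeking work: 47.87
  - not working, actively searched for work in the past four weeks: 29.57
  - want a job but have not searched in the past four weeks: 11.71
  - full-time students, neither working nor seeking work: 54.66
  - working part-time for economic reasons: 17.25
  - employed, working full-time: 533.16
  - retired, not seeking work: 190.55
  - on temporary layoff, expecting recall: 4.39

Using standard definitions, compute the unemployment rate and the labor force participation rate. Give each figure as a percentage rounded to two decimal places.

Employed = 17.25 + 533.16 = 550.41 thousand (anyone who worked, including part-time for economic reasons, counts as employed).
Unemployed = 29.57 + 4.39 = 33.96 thousand (jobless and actively searching, or on temporary layoff).
Labor force = 550.41 + 33.96 = 584.37 thousand.
Not in labor force = 47.87 + 11.71 + 54.66 + 190.55 = 304.79 thousand (those not working and not actively searching are outside the labor force — including those who want a job but have given up searching).
Civilian working-age population = 584.37 + 304.79 = 889.16 thousand.
Unemployment rate = 33.96 / 584.37 = 5.81%.
Labor force participation rate = 584.37 / 889.16 = 65.72%.

Unemployment rate ≈ 5.81%; labor force participation rate ≈ 65.72%.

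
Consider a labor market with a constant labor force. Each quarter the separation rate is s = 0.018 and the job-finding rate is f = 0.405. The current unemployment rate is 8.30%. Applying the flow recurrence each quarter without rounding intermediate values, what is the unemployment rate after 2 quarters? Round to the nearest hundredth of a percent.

With a fixed labor force, u_{t+1} = u_t + s·(1−u_t) − f·u_t = u_t·(1−s−f) + s.
Here 1−s−f = 0.577 and s = 0.018.
u_1 = 0.083000 × 0.577 + 0.018 = 0.065891.
u_2 = 0.065891 × 0.577 + 0.018 = 0.056019.

Unemployment rate after two quarters ≈ 5.60%.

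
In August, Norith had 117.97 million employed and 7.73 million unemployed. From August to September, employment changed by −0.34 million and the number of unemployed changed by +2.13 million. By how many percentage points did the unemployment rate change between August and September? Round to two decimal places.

The unemployment rate changed by +1.58 percentage points.

August: labor force = 117.97 + 7.73 = 125.70; u = 7.73/125.70 = 6.15%.
September: labor force = 117.63 + 9.86 = 127.49; u = 9.86/127.49 = 7.73%.
Change = 7.73% − 6.15% = +1.58 pp.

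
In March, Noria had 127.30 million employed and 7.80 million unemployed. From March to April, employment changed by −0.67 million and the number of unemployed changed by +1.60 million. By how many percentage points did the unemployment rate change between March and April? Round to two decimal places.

The unemployment rate changed by +1.14 percentage points.

March: labor force = 127.30 + 7.80 = 135.10; u = 7.80/135.10 = 5.77%.
April: labor force = 126.63 + 9.40 = 136.03; u = 9.40/136.03 = 6.91%.
Change = 6.91% − 5.77% = +1.14 pp.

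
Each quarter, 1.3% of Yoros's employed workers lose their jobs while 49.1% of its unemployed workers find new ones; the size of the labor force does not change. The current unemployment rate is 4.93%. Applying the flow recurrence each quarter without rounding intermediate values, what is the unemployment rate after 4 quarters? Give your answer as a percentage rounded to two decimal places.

With a fixed labor force, u_{t+1} = u_t + s·(1−u_t) − f·u_t = u_t·(1−s−f) + s.
Here 1−s−f = 0.496 and s = 0.013.
u_1 = 0.049300 × 0.496 + 0.013 = 0.037453.
u_2 = 0.037453 × 0.496 + 0.013 = 0.031577.
u_3 = 0.031577 × 0.496 + 0.013 = 0.028662.
u_4 = 0.028662 × 0.496 + 0.013 = 0.027216.

Unemployment rate after four quarters ≈ 2.72%.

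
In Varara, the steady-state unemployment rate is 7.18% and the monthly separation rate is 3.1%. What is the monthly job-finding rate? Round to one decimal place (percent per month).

From u* = s/(s+f): f = s·(1−u)/u.
f = 3.1 × (1 − 0.0718) / 0.0718 = 2.8774 / 0.0718 ≈ 40.1% per month.

Job-finding rate ≈ 40.1% per month.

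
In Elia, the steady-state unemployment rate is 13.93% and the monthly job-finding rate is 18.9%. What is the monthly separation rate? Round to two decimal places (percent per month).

From u* = s/(s+f): s = u·f/(1−u).
s = 0.1393 × 18.9 / (1 − 0.1393) = 2.6328 / 0.8607 ≈ 3.06% per month.

Separation rate ≈ 3.06% per month.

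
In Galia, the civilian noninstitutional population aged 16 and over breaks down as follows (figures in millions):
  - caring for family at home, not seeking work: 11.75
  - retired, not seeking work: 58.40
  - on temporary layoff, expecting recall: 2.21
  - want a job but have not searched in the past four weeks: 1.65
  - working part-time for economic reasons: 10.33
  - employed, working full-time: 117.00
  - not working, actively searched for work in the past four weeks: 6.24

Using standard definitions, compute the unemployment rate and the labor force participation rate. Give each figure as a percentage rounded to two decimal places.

Employed = 10.33 + 117.00 = 127.33 million (anyone who worked, including part-time for economic reasons, counts as employed).
Unemployed = 2.21 + 6.24 = 8.45 million (jobless and actively searching, or on temporary layoff).
Labor force = 127.33 + 8.45 = 135.78 million.
Not in labor force = 11.75 + 58.40 + 1.65 = 71.80 million (those not working and not actively searching are outside the labor force — including those who want a job but have given up searching).
Civilian working-age population = 135.78 + 71.80 = 207.58 million.
Unemployment rate = 8.45 / 135.78 = 6.22%.
Labor force participation rate = 135.78 / 207.58 = 65.41%.

Unemployment rate ≈ 6.22%; labor force participation rate ≈ 65.41%.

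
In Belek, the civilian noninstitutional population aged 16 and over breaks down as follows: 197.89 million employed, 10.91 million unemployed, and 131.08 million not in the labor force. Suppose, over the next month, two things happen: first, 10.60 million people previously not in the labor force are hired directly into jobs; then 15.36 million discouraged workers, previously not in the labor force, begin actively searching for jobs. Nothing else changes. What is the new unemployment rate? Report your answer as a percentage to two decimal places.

Initially, labor force = 197.89 + 10.91 = 208.80 million, so u = 10.91/208.80 = 5.23%.
After the first change, employed and labor force both rise by 10.60; unemployed unchanged → E = 208.49, U = 10.91, labor force = 219.40 million.
After the second change, unemployed and labor force both rise by 15.36 → E = 208.49, U = 26.27, labor force = 234.76 million.
New unemployment rate = 26.27 / 234.76 = 11.19%.

New unemployment rate ≈ 11.19%.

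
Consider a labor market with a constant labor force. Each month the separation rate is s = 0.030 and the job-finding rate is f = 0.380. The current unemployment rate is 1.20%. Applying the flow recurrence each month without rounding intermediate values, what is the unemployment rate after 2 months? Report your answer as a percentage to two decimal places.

Unemployment rate after two months ≈ 5.19%.

With a fixed labor force, u_{t+1} = u_t + s·(1−u_t) − f·u_t = u_t·(1−s−f) + s.
Here 1−s−f = 0.590 and s = 0.030.
u_1 = 0.012000 × 0.590 + 0.030 = 0.037080.
u_2 = 0.037080 × 0.590 + 0.030 = 0.051877.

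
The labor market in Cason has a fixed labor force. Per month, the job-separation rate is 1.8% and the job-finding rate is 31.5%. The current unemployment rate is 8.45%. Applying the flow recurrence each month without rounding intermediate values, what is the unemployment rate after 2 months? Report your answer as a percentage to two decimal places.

Unemployment rate after two months ≈ 6.76%.

With a fixed labor force, u_{t+1} = u_t + s·(1−u_t) − f·u_t = u_t·(1−s−f) + s.
Here 1−s−f = 0.667 and s = 0.018.
u_1 = 0.084500 × 0.667 + 0.018 = 0.074362.
u_2 = 0.074362 × 0.667 + 0.018 = 0.067599.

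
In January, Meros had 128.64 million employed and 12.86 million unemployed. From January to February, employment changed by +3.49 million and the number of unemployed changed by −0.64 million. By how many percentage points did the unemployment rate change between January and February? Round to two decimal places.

January: labor force = 128.64 + 12.86 = 141.50; u = 12.86/141.50 = 9.09%.
February: labor force = 132.13 + 12.22 = 144.35; u = 12.22/144.35 = 8.47%.
Change = 8.47% − 9.09% = −0.62 pp.

The unemployment rate changed by −0.62 percentage points.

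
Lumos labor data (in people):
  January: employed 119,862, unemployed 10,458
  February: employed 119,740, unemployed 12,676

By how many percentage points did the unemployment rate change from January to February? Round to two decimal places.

The unemployment rate changed by +1.55 percentage points.

January: labor force = 119,862 + 10,458 = 130,320; u = 10,458/130,320 = 8.02%.
February: labor force = 119,740 + 12,676 = 132,416; u = 12,676/132,416 = 9.57%.
Change = 9.57% − 8.02% = +1.55 pp.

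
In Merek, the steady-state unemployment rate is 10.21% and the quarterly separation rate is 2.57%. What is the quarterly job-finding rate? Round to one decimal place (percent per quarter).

Job-finding rate ≈ 22.6% per quarter.

From u* = s/(s+f): f = s·(1−u)/u.
f = 2.57 × (1 − 0.1021) / 0.1021 = 2.3076 / 0.1021 ≈ 22.6% per quarter.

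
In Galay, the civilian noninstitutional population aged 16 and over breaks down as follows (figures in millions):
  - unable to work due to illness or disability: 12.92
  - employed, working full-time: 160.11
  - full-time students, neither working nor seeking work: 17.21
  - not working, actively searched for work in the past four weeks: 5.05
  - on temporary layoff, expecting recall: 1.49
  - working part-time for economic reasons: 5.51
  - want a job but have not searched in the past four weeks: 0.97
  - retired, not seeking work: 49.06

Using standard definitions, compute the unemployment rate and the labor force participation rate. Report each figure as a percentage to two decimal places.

Employed = 160.11 + 5.51 = 165.62 million (anyone who worked, including part-time for economic reasons, counts as employed).
Unemployed = 5.05 + 1.49 = 6.54 million (jobless and actively searching, or on temporary layoff).
Labor force = 165.62 + 6.54 = 172.16 million.
Not in labor force = 12.92 + 17.21 + 0.97 + 49.06 = 80.16 million (those not working and not actively searching are outside the labor force — including those who want a job but have given up searching).
Civilian working-age population = 172.16 + 80.16 = 252.32 million.
Unemployment rate = 6.54 / 172.16 = 3.80%.
Labor force participation rate = 172.16 / 252.32 = 68.23%.

Unemployment rate ≈ 3.80%; labor force participation rate ≈ 68.23%.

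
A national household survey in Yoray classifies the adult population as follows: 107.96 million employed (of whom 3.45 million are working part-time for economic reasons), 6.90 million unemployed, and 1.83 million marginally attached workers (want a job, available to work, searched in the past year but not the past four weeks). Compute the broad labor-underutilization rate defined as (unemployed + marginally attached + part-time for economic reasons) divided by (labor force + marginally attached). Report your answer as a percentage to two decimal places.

Labor force = 107.96 + 6.90 = 114.86 million.
Numerator = 6.90 + 1.83 + 3.45 = 12.18 million.
Denominator = 114.86 + 1.83 = 116.69 million.
Broad rate = 12.18 / 116.69 = 10.44%.

Broad underutilization rate ≈ 10.44%.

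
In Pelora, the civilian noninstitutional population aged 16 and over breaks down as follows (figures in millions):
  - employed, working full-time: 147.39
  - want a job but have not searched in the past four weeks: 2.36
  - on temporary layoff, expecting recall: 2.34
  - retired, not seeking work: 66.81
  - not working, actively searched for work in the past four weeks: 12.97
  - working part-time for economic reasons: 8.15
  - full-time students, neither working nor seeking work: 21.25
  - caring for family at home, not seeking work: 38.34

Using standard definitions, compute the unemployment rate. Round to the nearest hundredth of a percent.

Unemployment rate ≈ 8.96%.

Employed = 147.39 + 8.15 = 155.54 million (anyone who worked, including part-time for economic reasons, counts as employed).
Unemployed = 2.34 + 12.97 = 15.31 million (jobless and actively searching, or on temporary layoff).
Labor force = 155.54 + 15.31 = 170.85 million.
Unemployment rate = 15.31 / 170.85 = 8.96%.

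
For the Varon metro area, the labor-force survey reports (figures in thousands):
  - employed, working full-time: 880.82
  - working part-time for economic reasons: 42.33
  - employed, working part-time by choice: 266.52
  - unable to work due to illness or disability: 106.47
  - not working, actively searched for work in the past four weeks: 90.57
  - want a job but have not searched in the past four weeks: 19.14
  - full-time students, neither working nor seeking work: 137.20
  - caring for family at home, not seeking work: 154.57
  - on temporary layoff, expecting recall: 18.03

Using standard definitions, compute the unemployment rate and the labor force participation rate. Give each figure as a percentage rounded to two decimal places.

Employed = 880.82 + 42.33 + 266.52 = 1,189.67 thousand (anyone who worked, including part-time for economic reasons, counts as employed).
Unemployed = 90.57 + 18.03 = 108.60 thousand (jobless and actively searching, or on temporary layoff).
Labor force = 1,189.67 + 108.60 = 1,298.27 thousand.
Not in labor force = 106.47 + 19.14 + 137.20 + 154.57 = 417.38 thousand (those not working and not actively searching are outside the labor force — including those who want a job but have given up searching).
Civilian working-age population = 1,298.27 + 417.38 = 1,715.65 thousand.
Unemployment rate = 108.60 / 1,298.27 = 8.36%.
Labor force participation rate = 1,298.27 / 1,715.65 = 75.67%.

Unemployment rate ≈ 8.36%; labor force participation rate ≈ 75.67%.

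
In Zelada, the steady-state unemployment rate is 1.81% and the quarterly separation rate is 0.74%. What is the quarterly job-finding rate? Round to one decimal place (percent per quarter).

Job-finding rate ≈ 40.1% per quarter.

From u* = s/(s+f): f = s·(1−u)/u.
f = 0.74 × (1 − 0.0181) / 0.0181 = 0.7266 / 0.0181 ≈ 40.1% per quarter.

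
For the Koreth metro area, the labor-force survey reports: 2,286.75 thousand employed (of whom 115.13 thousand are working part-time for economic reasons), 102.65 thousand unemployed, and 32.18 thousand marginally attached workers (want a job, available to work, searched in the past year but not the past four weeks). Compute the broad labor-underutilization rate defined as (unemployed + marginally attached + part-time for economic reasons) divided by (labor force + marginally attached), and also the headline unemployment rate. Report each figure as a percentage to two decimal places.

Labor force = 2,286.75 + 102.65 = 2,389.40 thousand.
Numerator = 102.65 + 32.18 + 115.13 = 249.96 thousand.
Denominator = 2,389.40 + 32.18 = 2,421.58 thousand.
Broad rate = 249.96 / 2,421.58 = 10.32%.
Headline unemployment rate = 102.65 / 2,389.40 = 4.30%.

Broad underutilization rate ≈ 10.32%; headline unemployment rate ≈ 4.30%.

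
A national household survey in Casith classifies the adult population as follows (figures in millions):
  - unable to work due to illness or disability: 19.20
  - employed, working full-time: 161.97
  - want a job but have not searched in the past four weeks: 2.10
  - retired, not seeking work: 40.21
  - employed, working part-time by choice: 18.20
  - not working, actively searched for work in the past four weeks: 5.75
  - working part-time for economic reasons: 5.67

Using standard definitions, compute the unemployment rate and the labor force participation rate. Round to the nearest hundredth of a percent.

Unemployment rate ≈ 3.00%; labor force participation rate ≈ 75.70%.

Employed = 161.97 + 18.20 + 5.67 = 185.84 million (anyone who worked, including part-time for economic reasons, counts as employed).
Unemployed = 5.75 million.
Labor force = 185.84 + 5.75 = 191.59 million.
Not in labor force = 19.20 + 2.10 + 40.21 = 61.51 million (those not working and not actively searching are outside the labor force — including those who want a job but have given up searching).
Civilian working-age population = 191.59 + 61.51 = 253.10 million.
Unemployment rate = 5.75 / 191.59 = 3.00%.
Labor force participation rate = 191.59 / 253.10 = 75.70%.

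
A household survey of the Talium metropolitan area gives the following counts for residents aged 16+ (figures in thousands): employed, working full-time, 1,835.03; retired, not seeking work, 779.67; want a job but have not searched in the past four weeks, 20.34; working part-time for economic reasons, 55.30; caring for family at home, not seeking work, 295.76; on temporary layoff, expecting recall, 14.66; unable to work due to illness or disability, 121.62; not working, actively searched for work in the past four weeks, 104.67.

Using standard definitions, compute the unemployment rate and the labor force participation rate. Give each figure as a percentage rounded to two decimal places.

Employed = 1,835.03 + 55.30 = 1,890.33 thousand (anyone who worked, including part-time for economic reasons, counts as employed).
Unemployed = 14.66 + 104.67 = 119.33 thousand (jobless and actively searching, or on temporary layoff).
Labor force = 1,890.33 + 119.33 = 2,009.66 thousand.
Not in labor force = 779.67 + 20.34 + 295.76 + 121.62 = 1,217.39 thousand (those not working and not actively searching are outside the labor force — including those who want a job but have given up searching).
Civilian working-age population = 2,009.66 + 1,217.39 = 3,227.05 thousand.
Unemployment rate = 119.33 / 2,009.66 = 5.94%.
Labor force participation rate = 2,009.66 / 3,227.05 = 62.28%.

Unemployment rate ≈ 5.94%; labor force participation rate ≈ 62.28%.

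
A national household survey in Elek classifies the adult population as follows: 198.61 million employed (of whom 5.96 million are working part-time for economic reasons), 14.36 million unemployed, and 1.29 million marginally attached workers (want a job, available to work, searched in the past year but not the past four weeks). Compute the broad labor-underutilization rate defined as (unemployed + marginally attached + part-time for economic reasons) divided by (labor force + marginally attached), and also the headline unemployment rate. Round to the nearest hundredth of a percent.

Broad underutilization rate ≈ 10.09%; headline unemployment rate ≈ 6.74%.

Labor force = 198.61 + 14.36 = 212.97 million.
Numerator = 14.36 + 1.29 + 5.96 = 21.61 million.
Denominator = 212.97 + 1.29 = 214.26 million.
Broad rate = 21.61 / 214.26 = 10.09%.
Headline unemployment rate = 14.36 / 212.97 = 6.74%.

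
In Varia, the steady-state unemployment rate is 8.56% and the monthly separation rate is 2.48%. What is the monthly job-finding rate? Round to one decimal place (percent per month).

From u* = s/(s+f): f = s·(1−u)/u.
f = 2.48 × (1 − 0.0856) / 0.0856 = 2.2677 / 0.0856 ≈ 26.5% per month.

Job-finding rate ≈ 26.5% per month.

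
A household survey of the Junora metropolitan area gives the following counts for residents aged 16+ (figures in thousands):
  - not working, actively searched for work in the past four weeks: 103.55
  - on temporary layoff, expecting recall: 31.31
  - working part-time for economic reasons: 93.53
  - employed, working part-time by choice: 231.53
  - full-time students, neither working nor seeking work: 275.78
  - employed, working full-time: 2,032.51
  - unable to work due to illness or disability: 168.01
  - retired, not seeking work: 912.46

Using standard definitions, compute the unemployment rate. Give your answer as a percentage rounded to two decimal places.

Employed = 93.53 + 231.53 + 2,032.51 = 2,357.57 thousand (anyone who worked, including part-time for economic reasons, counts as employed).
Unemployed = 103.55 + 31.31 = 134.86 thousand (jobless and actively searching, or on temporary layoff).
Labor force = 2,357.57 + 134.86 = 2,492.43 thousand.
Unemployment rate = 134.86 / 2,492.43 = 5.41%.

Unemployment rate ≈ 5.41%.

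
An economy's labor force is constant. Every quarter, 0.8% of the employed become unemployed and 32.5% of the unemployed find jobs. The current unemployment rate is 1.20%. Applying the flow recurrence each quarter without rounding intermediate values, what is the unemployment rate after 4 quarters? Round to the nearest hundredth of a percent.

With a fixed labor force, u_{t+1} = u_t + s·(1−u_t) − f·u_t = u_t·(1−s−f) + s.
Here 1−s−f = 0.667 and s = 0.008.
u_1 = 0.012000 × 0.667 + 0.008 = 0.016004.
u_2 = 0.016004 × 0.667 + 0.008 = 0.018675.
u_3 = 0.018675 × 0.667 + 0.008 = 0.020456.
u_4 = 0.020456 × 0.667 + 0.008 = 0.021644.

Unemployment rate after four quarters ≈ 2.16%.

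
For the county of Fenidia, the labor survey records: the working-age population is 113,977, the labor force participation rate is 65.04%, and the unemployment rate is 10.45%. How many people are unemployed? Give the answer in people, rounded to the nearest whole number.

About 7,747 are unemployed.

Labor force = 0.6504 × 113,977 = 74,131.
Unemployed = 0.1045 × 74,131 ≈ 7,747.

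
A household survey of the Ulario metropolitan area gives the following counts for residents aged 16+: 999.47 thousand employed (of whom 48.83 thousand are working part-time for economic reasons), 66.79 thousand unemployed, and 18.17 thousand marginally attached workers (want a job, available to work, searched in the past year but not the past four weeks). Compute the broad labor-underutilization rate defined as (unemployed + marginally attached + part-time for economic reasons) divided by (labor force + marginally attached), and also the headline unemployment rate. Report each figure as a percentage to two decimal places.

Labor force = 999.47 + 66.79 = 1,066.26 thousand.
Numerator = 66.79 + 18.17 + 48.83 = 133.79 thousand.
Denominator = 1,066.26 + 18.17 = 1,084.43 thousand.
Broad rate = 133.79 / 1,084.43 = 12.34%.
Headline unemployment rate = 66.79 / 1,066.26 = 6.26%.

Broad underutilization rate ≈ 12.34%; headline unemployment rate ≈ 6.26%.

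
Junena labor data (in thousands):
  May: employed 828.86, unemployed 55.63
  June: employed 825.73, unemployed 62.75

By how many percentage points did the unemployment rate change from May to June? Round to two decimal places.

The unemployment rate changed by +0.77 percentage points.

May: labor force = 828.86 + 55.63 = 884.49; u = 55.63/884.49 = 6.29%.
June: labor force = 825.73 + 62.75 = 888.48; u = 62.75/888.48 = 7.06%.
Change = 7.06% − 6.29% = +0.77 pp.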